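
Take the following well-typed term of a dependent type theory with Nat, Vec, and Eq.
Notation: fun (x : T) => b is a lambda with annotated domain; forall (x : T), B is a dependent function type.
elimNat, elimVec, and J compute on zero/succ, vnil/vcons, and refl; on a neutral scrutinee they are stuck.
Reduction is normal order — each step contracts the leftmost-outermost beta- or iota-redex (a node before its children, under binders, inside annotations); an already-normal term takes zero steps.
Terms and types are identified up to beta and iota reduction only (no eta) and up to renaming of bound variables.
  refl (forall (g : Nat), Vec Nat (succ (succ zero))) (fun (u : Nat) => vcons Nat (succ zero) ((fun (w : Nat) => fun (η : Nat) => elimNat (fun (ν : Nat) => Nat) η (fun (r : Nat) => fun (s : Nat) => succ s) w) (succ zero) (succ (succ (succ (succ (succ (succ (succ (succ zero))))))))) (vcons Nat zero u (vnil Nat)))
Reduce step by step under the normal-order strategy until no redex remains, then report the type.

reduction (normal order):
  refl (forall (g : Nat), Vec Nat (succ (succ zero))) (fun (u : Nat) => vcons Nat (succ zero) ((fun (w : Nat) => fun (η : Nat) => elimNat (fun (ν : Nat) => Nat) η (fun (r : Nat) => fun (s : Nat) => succ s) w) (succ zero) (succ (succ (succ (succ (succ (succ (succ (succ zero))))))))) (vcons Nat zero u (vnil Nat)))
  ~> refl (forall (g : Nat), Vec Nat (succ (succ zero))) (fun (u : Nat) => vcons Nat (succ zero) ((fun (w : Nat) => elimNat (fun (η : Nat) => Nat) w (fun (ν : Nat) => fun (r : Nat) => succ r) (succ zero)) (succ (succ (succ (succ (succ (succ (succ (succ zero))))))))) (vcons Nat zero u (vnil Nat)))
  ~> refl (forall (g : Nat), Vec Nat (succ (succ zero))) (fun (u : Nat) => vcons Nat (succ zero) (elimNat (fun (w : Nat) => Nat) (succ (succ (succ (succ (succ (succ (succ (succ zero)))))))) (fun (η : Nat) => fun (ν : Nat) => succ ν) (succ zero)) (vcons Nat zero u (vnil Nat)))
  ~> refl (forall (g : Nat), Vec Nat (succ (succ zero))) (fun (u : Nat) => vcons Nat (succ zero) ((fun (w : Nat) => fun (η : Nat) => succ η) zero (elimNat (fun (ν : Nat) => Nat) (succ (succ (succ (succ (succ (succ (succ (succ zero)))))))) (fun (r : Nat) => fun (s : Nat) => succ s) zero)) (vcons Nat zero u (vnil Nat)))
  ~> refl (forall (g : Nat), Vec Nat (succ (succ zero))) (fun (u : Nat) => vcons Nat (succ zero) ((fun (w : Nat) => succ w) (elimNat (fun (η : Nat) => Nat) (succ (succ (succ (succ (succ (succ (succ (succ zero)))))))) (fun (ν : Nat) => fun (r : Nat) => succ r) zero)) (vcons Nat zero u (vnil Nat)))
  ~> refl (forall (g : Nat), Vec Nat (succ (succ zero))) (fun (u : Nat) => vcons Nat (succ zero) (succ (elimNat (fun (w : Nat) => Nat) (succ (succ (succ (succ (succ (succ (succ (succ zero)))))))) (fun (η : Nat) => fun (ν : Nat) => succ ν) zero)) (vcons Nat zero u (vnil Nat)))
  ~> refl (forall (g : Nat), Vec Nat (succ (succ zero))) (fun (u : Nat) => vcons Nat (succ zero) (succ (succ (succ (succ (succ (succ (succ (succ (succ zero))))))))) (vcons Nat zero u (vnil Nat)))
type:
  Eq (forall (g : Nat), Vec Nat (succ (succ zero))) (fun (u : Nat) => vcons Nat (succ zero) (succ (succ (succ (succ (succ (succ (succ (succ (succ zero))))))))) (vcons Nat zero u (vnil Nat))) (fun (w : Nat) => vcons Nat (succ zero) (succ (succ (succ (succ (succ (succ (succ (succ (succ zero))))))))) (vcons Nat zero w (vnil Nat)))


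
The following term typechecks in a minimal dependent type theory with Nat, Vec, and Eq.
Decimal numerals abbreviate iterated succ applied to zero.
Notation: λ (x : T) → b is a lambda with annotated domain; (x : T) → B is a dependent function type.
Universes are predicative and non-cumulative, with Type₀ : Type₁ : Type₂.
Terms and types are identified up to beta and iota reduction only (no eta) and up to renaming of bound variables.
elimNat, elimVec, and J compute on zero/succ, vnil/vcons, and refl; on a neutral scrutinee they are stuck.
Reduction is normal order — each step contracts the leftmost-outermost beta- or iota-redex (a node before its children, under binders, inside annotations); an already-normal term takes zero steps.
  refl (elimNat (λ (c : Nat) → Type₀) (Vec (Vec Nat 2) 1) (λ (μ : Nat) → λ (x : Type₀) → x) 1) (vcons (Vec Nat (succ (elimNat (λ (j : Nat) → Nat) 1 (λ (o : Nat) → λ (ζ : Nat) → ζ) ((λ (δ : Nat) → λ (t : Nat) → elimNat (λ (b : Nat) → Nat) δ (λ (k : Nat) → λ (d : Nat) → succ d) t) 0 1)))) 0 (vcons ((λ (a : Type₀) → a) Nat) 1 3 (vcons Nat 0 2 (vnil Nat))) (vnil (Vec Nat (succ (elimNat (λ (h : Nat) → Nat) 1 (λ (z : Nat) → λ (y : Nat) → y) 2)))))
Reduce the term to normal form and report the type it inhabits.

normal form:
  refl (Vec (Vec Nat 2) 1) (vcons (Vec Nat 2) 0 (vcons Nat 1 3 (vcons Nat 0 2 (vnil Nat))) (vnil (Vec Nat 2)))
type:
  Eq (Vec (Vec Nat 2) 1) (vcons (Vec Nat 2) 0 (vcons Nat 1 3 (vcons Nat 0 2 (vnil Nat))) (vnil (Vec Nat 2))) (vcons (Vec Nat 2) 0 (vcons Nat 1 3 (vcons Nat 0 2 (vnil Nat))) (vnil (Vec Nat 2)))
observation: 22 normal-order steps separate the term from its normal form.


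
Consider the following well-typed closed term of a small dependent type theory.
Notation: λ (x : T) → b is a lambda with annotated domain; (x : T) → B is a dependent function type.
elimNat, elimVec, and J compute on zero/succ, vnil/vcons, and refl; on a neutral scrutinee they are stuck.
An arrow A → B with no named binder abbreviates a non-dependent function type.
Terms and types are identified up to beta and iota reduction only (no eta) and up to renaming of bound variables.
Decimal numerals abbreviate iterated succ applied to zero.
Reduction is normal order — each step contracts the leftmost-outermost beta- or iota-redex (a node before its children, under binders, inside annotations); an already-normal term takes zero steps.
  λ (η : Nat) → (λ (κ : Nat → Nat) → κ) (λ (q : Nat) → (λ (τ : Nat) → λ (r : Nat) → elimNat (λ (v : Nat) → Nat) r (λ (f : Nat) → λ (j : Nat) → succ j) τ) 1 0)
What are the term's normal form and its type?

reduced normal form:
  λ (η : Nat) → λ (κ : Nat) → 1
inferred type:
  Nat → Nat → Nat


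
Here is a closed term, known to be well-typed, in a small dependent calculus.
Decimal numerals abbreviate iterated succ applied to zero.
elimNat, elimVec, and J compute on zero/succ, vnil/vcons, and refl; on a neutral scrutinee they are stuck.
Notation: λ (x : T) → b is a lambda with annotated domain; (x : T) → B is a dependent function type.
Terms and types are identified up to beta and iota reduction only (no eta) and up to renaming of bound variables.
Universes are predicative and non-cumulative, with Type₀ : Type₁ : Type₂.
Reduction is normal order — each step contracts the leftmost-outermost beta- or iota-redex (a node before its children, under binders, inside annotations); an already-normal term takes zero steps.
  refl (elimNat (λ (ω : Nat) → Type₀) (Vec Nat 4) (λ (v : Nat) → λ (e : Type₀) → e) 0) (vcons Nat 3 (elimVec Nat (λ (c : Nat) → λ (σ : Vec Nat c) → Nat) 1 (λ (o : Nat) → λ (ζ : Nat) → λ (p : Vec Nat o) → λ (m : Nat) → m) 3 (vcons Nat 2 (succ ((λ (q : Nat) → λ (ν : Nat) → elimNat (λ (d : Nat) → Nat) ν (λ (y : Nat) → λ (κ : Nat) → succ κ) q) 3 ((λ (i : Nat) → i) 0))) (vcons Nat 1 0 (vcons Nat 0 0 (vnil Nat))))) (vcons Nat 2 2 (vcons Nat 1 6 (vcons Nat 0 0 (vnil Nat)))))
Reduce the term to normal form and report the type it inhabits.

reduced normal form:
  refl (Vec Nat 4) (vcons Nat 3 1 (vcons Nat 2 2 (vcons Nat 1 6 (vcons Nat 0 0 (vnil Nat)))))
type:
  Eq (Vec Nat 4) (vcons Nat 3 1 (vcons Nat 2 2 (vcons Nat 1 6 (vcons Nat 0 0 (vnil Nat))))) (vcons Nat 3 1 (vcons Nat 2 2 (vcons Nat 1 6 (vcons Nat 0 0 (vnil Nat)))))


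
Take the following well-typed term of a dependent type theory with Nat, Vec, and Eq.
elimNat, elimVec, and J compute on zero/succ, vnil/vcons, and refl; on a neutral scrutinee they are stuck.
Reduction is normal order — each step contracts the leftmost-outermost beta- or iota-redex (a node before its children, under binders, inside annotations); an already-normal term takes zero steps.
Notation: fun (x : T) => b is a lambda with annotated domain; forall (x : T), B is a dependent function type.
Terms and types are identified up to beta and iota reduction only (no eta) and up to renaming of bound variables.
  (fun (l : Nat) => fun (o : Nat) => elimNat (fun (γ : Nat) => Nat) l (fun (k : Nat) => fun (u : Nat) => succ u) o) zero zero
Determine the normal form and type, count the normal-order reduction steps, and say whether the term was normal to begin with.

resulting normal form:
  zero
the term's type:
  Nat
reduction steps (normal order): 3
already normal: no
first redex: a beta-redex


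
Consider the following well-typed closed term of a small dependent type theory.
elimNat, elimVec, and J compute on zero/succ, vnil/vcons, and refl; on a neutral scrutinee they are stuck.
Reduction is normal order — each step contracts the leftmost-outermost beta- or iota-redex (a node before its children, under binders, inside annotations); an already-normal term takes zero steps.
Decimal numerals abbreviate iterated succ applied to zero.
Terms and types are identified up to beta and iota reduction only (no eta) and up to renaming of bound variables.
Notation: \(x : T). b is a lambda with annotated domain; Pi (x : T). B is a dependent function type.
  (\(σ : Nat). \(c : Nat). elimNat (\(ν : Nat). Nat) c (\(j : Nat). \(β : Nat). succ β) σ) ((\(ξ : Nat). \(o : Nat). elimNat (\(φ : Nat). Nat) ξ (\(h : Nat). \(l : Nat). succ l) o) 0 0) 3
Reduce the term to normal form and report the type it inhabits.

resulting normal form:
  3
inferred type:
  Nat


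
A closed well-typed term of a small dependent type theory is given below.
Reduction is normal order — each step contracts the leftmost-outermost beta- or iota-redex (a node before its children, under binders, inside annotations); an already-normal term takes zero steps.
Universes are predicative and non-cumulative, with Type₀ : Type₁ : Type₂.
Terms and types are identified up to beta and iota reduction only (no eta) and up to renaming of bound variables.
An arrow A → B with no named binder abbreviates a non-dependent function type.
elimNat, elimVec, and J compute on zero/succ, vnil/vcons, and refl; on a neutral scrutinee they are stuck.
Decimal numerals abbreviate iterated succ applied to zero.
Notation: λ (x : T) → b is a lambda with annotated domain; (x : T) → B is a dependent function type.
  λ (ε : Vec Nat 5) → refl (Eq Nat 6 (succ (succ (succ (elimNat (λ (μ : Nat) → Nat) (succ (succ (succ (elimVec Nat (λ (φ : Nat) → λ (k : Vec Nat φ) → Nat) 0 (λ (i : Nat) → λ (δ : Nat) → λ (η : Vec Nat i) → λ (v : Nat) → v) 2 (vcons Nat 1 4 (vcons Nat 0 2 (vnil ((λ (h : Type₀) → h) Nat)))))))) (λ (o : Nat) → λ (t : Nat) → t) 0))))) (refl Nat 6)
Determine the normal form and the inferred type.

resulting normal form:
  λ (ε : Vec Nat 5) → refl (Eq Nat 6 6) (refl Nat 6)
the term's type:
  Vec Nat 5 → Eq (Eq Nat 6 6) (refl Nat 6) (refl Nat 6)
observation: the first redex contracted is an elimNat iota-redex; the normal form is reached in 12 normal-order steps.


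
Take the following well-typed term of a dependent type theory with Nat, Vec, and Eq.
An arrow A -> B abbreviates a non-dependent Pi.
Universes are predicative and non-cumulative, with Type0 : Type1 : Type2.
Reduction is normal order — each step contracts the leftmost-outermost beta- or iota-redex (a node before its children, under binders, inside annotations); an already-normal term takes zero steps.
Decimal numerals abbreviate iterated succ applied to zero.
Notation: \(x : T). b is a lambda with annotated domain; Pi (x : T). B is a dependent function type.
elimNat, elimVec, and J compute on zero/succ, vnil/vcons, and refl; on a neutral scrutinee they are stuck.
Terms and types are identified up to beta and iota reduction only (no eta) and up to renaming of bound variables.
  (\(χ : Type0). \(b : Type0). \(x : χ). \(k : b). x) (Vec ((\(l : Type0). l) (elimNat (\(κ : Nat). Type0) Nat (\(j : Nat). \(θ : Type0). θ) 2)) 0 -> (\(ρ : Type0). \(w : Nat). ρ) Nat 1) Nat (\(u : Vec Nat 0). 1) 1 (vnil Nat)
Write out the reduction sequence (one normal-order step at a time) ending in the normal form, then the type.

normal-order reduction sequence:
  (\(χ : Type0). \(b : Type0). \(x : χ). \(k : b). x) (Vec ((\(l : Type0). l) (elimNat (\(κ : Nat). Type0) Nat (\(j : Nat). \(θ : Type0). θ) 2)) 0 -> (\(ρ : Type0). \(w : Nat). ρ) Nat 1) Nat (\(u : Vec Nat 0). 1) 1 (vnil Nat)
  ~> (\(χ : Type0). \(b : Vec ((\(x : Type0). x) (elimNat (\(k : Nat). Type0) Nat (\(l : Nat). \(κ : Type0). κ) 2)) 0 -> (\(j : Type0). \(θ : Nat). j) Nat 1). \(ρ : χ). b) Nat (\(w : Vec Nat 0). 1) 1 (vnil Nat)
  ~> (\(χ : Vec ((\(b : Type0). b) (elimNat (\(x : Nat). Type0) Nat (\(k : Nat). \(l : Type0). l) 2)) 0 -> (\(κ : Type0). \(j : Nat). κ) Nat 1). \(θ : Nat). χ) (\(ρ : Vec Nat 0). 1) 1 (vnil Nat)
  ~> (\(χ : Nat). \(b : Vec Nat 0). 1) 1 (vnil Nat)
  ~> (\(χ : Vec Nat 0). 1) (vnil Nat)
  ~> 1
inferred type:
  Nat


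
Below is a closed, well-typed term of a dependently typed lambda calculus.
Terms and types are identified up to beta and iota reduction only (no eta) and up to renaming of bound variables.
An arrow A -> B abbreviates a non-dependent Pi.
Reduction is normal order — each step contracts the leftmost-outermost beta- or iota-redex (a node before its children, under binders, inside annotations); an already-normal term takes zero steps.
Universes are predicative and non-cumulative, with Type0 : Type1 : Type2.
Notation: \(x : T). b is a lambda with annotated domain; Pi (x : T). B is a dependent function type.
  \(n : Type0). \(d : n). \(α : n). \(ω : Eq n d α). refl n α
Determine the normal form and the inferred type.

normal form:
  \(n : Type0). \(d : n). \(α : n). \(ω : Eq n d α). refl n α
type:
  Pi (n : Type0). Pi (d : n). Pi (α : n). Eq n d α -> Eq n α α
observation: the term is already in normal form.


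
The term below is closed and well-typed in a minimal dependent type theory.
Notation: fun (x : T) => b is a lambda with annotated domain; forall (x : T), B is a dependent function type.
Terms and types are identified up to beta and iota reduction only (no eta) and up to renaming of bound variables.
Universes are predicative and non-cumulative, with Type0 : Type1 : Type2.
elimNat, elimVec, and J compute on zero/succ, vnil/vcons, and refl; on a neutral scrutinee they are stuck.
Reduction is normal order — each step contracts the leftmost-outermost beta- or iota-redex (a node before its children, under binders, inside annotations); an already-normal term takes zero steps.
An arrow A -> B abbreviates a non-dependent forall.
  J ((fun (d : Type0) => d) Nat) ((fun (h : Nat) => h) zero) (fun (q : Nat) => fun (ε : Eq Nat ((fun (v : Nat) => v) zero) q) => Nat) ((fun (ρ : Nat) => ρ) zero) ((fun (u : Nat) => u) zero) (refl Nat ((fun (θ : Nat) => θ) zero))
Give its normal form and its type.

resulting normal form:
  zero
inferred type:
  Nat


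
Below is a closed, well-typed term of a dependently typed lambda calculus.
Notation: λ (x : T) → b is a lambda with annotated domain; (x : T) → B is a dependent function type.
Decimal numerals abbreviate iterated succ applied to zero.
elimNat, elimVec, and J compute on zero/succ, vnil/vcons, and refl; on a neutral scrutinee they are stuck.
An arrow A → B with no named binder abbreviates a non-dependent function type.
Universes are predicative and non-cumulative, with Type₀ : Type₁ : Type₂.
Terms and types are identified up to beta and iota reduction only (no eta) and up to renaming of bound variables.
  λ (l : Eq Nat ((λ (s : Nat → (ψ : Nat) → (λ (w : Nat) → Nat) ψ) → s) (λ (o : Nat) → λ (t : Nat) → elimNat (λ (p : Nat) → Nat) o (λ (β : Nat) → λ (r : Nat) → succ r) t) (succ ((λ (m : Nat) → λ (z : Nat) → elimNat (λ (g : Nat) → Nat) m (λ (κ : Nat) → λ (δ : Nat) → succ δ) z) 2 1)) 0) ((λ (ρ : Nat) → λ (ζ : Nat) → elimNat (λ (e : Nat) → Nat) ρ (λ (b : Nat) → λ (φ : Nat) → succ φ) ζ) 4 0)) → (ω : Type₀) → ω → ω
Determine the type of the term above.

inferred type:
  Eq Nat 4 4 → Type₁


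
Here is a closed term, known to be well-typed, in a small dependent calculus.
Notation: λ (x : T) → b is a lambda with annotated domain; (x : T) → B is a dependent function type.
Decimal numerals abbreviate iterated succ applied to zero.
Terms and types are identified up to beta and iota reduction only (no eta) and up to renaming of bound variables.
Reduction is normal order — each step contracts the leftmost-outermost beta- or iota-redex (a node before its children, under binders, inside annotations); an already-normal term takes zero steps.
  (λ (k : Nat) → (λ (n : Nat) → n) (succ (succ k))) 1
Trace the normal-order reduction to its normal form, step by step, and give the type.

reduction (normal order):
  (λ (k : Nat) → (λ (n : Nat) → n) (succ (succ k))) 1
  ~> (λ (k : Nat) → k) 3
  ~> 3
type:
  Nat


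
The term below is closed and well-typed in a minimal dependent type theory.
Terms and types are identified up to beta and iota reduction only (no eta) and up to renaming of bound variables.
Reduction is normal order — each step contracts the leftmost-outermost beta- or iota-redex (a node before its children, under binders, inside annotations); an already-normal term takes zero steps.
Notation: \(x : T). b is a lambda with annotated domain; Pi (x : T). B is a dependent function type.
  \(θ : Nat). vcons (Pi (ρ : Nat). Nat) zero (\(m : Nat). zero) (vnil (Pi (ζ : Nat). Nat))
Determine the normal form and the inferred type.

normal form:
  \(θ : Nat). vcons (Pi (ρ : Nat). Nat) zero (\(m : Nat). zero) (vnil (Pi (ζ : Nat). Nat))
inferred type:
  Pi (θ : Nat). Vec (Pi (ρ : Nat). Nat) (succ zero)
observation: no redex remains anywhere in the term; it is its own normal form.


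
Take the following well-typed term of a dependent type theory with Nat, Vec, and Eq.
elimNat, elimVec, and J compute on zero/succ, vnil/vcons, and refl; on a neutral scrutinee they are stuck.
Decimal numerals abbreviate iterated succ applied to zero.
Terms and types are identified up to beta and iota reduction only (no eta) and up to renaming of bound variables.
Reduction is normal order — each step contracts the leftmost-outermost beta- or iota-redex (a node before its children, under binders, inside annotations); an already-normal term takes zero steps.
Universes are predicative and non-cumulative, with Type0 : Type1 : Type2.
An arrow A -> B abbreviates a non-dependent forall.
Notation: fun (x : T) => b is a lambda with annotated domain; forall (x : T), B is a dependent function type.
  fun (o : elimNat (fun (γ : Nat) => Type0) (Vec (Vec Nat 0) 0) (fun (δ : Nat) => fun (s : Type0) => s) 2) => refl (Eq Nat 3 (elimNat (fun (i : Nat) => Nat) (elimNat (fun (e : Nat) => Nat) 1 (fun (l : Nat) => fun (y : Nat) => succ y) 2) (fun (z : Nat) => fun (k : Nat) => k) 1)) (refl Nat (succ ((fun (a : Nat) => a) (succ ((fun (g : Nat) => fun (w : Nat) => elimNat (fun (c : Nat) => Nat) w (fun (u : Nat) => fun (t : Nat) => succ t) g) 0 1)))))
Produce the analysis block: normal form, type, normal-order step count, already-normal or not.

reduced normal form:
  fun (o : Vec (Vec Nat 0) 0) => refl (Eq Nat 3 3) (refl Nat 3)
type:
  Vec (Vec Nat 0) 0 -> Eq (Eq Nat 3 3) (refl Nat 3) (refl Nat 3)
normal-order step count: 22
started in normal form: no
first contracted redex: an elimNat iota-redex


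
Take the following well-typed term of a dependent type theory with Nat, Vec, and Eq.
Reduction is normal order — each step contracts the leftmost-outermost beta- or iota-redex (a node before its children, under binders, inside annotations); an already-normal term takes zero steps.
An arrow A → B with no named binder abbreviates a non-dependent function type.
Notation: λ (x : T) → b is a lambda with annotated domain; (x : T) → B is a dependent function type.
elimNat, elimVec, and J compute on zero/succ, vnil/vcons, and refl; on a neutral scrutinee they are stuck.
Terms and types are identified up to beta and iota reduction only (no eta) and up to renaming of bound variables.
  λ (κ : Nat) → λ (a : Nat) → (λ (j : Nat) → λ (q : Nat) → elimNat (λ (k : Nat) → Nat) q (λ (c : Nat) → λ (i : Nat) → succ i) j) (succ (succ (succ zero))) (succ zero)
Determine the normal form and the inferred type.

normal form:
  λ (κ : Nat) → λ (a : Nat) → succ (succ (succ (succ zero)))
the term's type:
  Nat → Nat → Nat


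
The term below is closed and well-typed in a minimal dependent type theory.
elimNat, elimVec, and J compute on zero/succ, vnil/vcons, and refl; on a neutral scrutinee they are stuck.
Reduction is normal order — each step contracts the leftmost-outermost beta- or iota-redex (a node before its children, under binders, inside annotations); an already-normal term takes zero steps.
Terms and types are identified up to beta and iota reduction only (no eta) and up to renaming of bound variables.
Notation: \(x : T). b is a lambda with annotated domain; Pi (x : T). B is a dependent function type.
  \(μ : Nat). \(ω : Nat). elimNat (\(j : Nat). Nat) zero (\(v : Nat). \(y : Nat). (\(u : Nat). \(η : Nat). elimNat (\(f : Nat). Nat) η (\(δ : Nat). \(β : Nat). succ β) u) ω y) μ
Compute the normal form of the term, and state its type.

resulting normal form:
  \(μ : Nat). \(ω : Nat). elimNat (\(j : Nat). Nat) zero (\(v : Nat). \(y : Nat). elimNat (\(u : Nat). Nat) y (\(η : Nat). \(f : Nat). succ f) ω) μ
the term's type:
  Pi (μ : Nat). Pi (ω : Nat). Nat
observation: the first redex contracted is a beta-redex; the normal form is reached in 2 normal-order steps.


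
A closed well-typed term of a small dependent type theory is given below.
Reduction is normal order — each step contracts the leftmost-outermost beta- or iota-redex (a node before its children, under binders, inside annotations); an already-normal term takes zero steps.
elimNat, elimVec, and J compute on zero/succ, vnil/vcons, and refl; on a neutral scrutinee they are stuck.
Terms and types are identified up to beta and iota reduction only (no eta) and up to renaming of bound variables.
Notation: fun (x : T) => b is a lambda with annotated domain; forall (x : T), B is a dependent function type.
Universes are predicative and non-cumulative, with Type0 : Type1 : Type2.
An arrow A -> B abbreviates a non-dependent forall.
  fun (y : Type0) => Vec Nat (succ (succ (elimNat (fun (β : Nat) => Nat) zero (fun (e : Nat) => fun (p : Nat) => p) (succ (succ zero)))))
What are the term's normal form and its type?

resulting normal form:
  fun (y : Type0) => Vec Nat (succ (succ zero))
inferred type:
  Type0 -> Type0


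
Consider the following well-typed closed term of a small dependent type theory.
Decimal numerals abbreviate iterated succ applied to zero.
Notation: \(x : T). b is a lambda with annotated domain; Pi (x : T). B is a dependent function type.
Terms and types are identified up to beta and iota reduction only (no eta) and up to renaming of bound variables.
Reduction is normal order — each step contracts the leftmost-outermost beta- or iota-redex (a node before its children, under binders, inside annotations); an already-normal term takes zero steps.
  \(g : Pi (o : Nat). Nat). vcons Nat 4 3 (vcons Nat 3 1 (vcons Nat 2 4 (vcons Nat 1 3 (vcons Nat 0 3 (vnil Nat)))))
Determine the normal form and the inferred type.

resulting normal form:
  \(g : Pi (o : Nat). Nat). vcons Nat 4 3 (vcons Nat 3 1 (vcons Nat 2 4 (vcons Nat 1 3 (vcons Nat 0 3 (vnil Nat)))))
inferred type:
  Pi (g : Pi (o : Nat). Nat). Vec Nat 5


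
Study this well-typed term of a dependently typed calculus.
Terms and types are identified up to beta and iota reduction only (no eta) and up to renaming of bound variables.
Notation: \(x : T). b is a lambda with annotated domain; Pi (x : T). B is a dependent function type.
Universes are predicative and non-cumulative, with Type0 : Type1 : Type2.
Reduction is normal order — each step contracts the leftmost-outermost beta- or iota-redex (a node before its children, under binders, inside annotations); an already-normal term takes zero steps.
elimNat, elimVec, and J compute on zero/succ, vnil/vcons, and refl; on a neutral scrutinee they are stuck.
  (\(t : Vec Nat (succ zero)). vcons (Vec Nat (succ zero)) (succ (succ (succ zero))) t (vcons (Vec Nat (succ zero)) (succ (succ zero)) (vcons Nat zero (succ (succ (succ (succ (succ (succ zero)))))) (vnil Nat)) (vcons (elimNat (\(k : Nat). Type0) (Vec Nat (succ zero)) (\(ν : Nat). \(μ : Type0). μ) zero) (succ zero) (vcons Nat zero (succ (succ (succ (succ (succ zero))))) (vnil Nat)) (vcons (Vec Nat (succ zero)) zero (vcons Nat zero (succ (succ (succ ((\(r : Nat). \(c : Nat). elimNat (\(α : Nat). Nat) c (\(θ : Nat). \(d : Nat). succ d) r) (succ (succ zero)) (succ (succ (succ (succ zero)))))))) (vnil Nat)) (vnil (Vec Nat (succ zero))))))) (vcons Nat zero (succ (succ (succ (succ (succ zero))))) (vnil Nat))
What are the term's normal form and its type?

normal form:
  vcons (Vec Nat (succ zero)) (succ (succ (succ zero))) (vcons Nat zero (succ (succ (succ (succ (succ zero))))) (vnil Nat)) (vcons (Vec Nat (succ zero)) (succ (succ zero)) (vcons Nat zero (succ (succ (succ (succ (succ (succ zero)))))) (vnil Nat)) (vcons (Vec Nat (succ zero)) (succ zero) (vcons Nat zero (succ (succ (succ (succ (succ zero))))) (vnil Nat)) (vcons (Vec Nat (succ zero)) zero (vcons Nat zero (succ (succ (succ (succ (succ (succ (succ (succ (succ zero))))))))) (vnil Nat)) (vnil (Vec Nat (succ zero))))))
inferred type:
  Vec (Vec Nat (succ zero)) (succ (succ (succ (succ zero))))
observation: the term reaches its normal form after 11 normal-order steps.


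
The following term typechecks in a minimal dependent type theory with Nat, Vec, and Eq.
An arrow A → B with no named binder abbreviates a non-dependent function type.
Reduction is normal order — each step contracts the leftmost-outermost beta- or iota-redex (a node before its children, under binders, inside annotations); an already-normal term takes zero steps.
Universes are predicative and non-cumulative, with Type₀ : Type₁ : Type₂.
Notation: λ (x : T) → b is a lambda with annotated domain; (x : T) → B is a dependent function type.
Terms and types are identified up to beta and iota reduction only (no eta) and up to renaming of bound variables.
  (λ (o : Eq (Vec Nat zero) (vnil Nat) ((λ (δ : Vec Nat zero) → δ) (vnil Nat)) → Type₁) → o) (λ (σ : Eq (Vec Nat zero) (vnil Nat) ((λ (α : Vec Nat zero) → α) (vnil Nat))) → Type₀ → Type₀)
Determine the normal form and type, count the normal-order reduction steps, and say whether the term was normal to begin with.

reduced normal form:
  λ (o : Eq (Vec Nat zero) (vnil Nat) (vnil Nat)) → Type₀ → Type₀
inferred type:
  Eq (Vec Nat zero) (vnil Nat) (vnil Nat) → Type₁
steps to reach normal form (normal order): 2
term was already normal: no
first contracted redex: a beta-redex


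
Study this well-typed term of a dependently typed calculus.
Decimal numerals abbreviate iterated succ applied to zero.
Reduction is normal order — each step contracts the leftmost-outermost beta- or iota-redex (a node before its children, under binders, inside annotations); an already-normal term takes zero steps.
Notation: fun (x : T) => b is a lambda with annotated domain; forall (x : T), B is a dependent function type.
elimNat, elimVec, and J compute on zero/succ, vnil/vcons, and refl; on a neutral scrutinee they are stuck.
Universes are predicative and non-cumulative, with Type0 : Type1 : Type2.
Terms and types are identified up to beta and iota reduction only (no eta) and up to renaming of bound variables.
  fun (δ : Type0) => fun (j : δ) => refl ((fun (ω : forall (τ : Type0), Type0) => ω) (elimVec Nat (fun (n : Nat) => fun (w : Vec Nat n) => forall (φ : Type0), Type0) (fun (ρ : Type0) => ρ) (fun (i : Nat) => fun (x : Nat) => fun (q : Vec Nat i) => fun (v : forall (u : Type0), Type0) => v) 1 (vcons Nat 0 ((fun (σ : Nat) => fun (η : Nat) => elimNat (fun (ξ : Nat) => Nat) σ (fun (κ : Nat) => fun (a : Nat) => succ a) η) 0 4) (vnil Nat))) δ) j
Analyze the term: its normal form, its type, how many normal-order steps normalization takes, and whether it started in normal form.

normal form:
  fun (δ : Type0) => fun (j : δ) => refl δ j
inferred type:
  forall (δ : Type0), forall (j : δ), Eq δ j j
normal-order step count: 8
started in normal form: no
first redex: a beta-redex


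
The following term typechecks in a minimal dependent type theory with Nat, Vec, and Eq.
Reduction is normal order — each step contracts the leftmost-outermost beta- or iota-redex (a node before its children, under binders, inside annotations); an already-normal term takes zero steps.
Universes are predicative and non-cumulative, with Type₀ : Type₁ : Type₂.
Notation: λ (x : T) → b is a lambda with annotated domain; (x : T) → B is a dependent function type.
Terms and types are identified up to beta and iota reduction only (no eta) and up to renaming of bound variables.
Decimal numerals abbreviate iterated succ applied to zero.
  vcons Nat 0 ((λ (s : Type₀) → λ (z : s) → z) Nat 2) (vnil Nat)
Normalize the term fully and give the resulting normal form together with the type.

resulting normal form:
  vcons Nat 0 2 (vnil Nat)
the term's type:
  Vec Nat 1
observation: reduction starts at a beta-redex, and 2 normal-order steps reach the normal form.


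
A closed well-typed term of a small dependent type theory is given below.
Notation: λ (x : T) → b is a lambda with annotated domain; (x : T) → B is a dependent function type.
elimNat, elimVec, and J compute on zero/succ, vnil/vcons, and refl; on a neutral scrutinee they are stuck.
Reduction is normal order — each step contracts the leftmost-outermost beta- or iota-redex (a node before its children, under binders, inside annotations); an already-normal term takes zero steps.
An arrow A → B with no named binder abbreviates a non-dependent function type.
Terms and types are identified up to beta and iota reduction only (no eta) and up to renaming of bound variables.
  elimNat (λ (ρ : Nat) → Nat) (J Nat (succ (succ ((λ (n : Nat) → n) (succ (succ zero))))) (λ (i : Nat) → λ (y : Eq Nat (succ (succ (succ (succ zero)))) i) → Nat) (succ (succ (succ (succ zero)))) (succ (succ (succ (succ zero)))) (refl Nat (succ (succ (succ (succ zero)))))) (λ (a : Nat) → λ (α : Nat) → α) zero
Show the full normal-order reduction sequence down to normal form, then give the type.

normal-order reduction:
  elimNat (λ (ρ : Nat) → Nat) (J Nat (succ (succ ((λ (n : Nat) → n) (succ (succ zero))))) (λ (i : Nat) → λ (y : Eq Nat (succ (succ (succ (succ zero)))) i) → Nat) (succ (succ (succ (succ zero)))) (succ (succ (succ (succ zero)))) (refl Nat (succ (succ (succ (succ zero)))))) (λ (a : Nat) → λ (α : Nat) → α) zero
  ~> J Nat (succ (succ ((λ (ρ : Nat) → ρ) (succ (succ zero))))) (λ (n : Nat) → λ (i : Eq Nat (succ (succ (succ (succ zero)))) n) → Nat) (succ (succ (succ (succ zero)))) (succ (succ (succ (succ zero)))) (refl Nat (succ (succ (succ (succ zero)))))
  ~> succ (succ (succ (succ zero)))
inferred type:
  Nat


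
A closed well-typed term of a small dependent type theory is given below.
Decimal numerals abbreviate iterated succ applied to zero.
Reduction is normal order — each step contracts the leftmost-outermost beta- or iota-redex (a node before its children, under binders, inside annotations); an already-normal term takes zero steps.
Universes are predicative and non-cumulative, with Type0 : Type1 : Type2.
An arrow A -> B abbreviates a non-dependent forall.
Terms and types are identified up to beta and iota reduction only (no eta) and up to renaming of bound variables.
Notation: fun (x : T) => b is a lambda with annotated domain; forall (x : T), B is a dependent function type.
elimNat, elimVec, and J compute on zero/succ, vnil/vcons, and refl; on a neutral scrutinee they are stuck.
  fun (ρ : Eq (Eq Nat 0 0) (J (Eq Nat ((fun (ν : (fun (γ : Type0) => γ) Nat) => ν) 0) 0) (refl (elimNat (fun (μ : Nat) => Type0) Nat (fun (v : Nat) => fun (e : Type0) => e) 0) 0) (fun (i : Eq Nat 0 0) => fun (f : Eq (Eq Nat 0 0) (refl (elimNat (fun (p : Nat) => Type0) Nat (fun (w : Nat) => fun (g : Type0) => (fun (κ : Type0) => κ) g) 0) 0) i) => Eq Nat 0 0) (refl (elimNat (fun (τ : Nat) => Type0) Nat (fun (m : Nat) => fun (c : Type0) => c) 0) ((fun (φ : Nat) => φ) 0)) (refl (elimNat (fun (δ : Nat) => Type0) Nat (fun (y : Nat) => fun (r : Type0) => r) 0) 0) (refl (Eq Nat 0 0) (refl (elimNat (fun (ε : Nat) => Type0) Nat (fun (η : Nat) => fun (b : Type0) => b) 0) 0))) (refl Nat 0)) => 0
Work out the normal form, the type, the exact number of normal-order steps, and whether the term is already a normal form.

resulting normal form:
  fun (ρ : Eq (Eq Nat 0 0) (refl Nat 0) (refl Nat 0)) => 0
the term's type:
  Eq (Eq Nat 0 0) (refl Nat 0) (refl Nat 0) -> Nat
reduction steps (normal order): 3
already normal: no
first contracted redex: a J iota-redex


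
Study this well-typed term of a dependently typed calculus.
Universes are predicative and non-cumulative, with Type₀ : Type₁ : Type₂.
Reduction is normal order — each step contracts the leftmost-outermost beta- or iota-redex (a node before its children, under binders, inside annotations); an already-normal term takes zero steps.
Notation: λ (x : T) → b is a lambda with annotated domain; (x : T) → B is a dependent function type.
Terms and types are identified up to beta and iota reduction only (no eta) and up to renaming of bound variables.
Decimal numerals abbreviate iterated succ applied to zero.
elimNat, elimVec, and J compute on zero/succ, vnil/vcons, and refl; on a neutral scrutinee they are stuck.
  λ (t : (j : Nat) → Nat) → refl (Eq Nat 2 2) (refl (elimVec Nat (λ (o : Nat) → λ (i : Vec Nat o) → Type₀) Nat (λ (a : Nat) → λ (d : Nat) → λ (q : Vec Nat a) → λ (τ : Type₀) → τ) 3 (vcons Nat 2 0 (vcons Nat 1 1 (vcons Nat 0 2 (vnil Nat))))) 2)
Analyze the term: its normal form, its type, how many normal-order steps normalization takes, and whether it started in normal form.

reduced normal form:
  λ (t : (j : Nat) → Nat) → refl (Eq Nat 2 2) (refl Nat 2)
the term's type:
  (t : (j : Nat) → Nat) → Eq (Eq Nat 2 2) (refl Nat 2) (refl Nat 2)
reduction steps (normal order): 16
started in normal form: no
first contracted redex: an elimVec iota-redex


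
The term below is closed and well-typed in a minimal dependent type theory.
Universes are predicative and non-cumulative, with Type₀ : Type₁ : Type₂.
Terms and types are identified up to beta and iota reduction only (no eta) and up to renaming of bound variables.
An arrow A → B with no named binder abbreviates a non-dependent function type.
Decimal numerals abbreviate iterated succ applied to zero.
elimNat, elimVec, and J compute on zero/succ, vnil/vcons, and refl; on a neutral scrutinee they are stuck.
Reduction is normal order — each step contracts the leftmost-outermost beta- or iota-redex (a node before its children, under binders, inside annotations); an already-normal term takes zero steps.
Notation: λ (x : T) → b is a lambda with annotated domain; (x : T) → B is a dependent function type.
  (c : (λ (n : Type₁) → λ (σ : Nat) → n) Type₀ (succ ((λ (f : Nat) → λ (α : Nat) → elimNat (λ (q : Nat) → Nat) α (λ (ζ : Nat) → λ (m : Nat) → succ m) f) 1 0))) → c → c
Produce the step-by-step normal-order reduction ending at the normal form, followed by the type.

normal-order reduction:
  (c : (λ (n : Type₁) → λ (σ : Nat) → n) Type₀ (succ ((λ (f : Nat) → λ (α : Nat) → elimNat (λ (q : Nat) → Nat) α (λ (ζ : Nat) → λ (m : Nat) → succ m) f) 1 0))) → c → c
  ~> (c : (λ (n : Nat) → Type₀) (succ ((λ (σ : Nat) → λ (f : Nat) → elimNat (λ (α : Nat) → Nat) f (λ (q : Nat) → λ (ζ : Nat) → succ ζ) σ) 1 0))) → c → c
  ~> (c : Type₀) → c → c
inferred type:
  Type₁


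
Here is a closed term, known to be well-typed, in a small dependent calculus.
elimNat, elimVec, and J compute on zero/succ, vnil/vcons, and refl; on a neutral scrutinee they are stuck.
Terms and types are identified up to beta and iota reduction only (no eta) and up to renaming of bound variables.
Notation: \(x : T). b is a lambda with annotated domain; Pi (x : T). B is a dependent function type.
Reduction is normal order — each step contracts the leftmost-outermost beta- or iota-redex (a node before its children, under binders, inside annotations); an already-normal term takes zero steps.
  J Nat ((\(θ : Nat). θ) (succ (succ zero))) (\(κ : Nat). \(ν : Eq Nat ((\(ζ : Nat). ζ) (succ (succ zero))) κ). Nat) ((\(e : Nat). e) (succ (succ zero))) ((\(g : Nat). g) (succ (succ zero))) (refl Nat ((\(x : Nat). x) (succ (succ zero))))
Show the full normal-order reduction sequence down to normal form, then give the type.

normal-order reduction sequence:
  J Nat ((\(θ : Nat). θ) (succ (succ zero))) (\(κ : Nat). \(ν : Eq Nat ((\(ζ : Nat). ζ) (succ (succ zero))) κ). Nat) ((\(e : Nat). e) (succ (succ zero))) ((\(g : Nat). g) (succ (succ zero))) (refl Nat ((\(x : Nat). x) (succ (succ zero))))
  ~> (\(θ : Nat). θ) (succ (succ zero))
  ~> succ (succ zero)
inferred type:
  Nat


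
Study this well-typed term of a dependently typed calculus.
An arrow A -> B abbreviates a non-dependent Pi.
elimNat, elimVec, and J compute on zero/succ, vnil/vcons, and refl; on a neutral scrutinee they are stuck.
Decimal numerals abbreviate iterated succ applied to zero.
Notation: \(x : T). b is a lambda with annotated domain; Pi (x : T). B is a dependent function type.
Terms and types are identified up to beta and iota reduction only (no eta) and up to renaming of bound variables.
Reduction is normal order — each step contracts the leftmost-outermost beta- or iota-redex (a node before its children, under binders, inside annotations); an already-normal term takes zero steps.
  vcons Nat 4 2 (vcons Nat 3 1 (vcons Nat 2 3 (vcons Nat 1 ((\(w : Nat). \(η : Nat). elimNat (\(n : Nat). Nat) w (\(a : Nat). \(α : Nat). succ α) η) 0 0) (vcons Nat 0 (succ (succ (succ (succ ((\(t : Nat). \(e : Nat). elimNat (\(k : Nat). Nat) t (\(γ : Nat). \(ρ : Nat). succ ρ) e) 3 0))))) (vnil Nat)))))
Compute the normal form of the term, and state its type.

resulting normal form:
  vcons Nat 4 2 (vcons Nat 3 1 (vcons Nat 2 3 (vcons Nat 1 0 (vcons Nat 0 7 (vnil Nat)))))
type:
  Vec Nat 5


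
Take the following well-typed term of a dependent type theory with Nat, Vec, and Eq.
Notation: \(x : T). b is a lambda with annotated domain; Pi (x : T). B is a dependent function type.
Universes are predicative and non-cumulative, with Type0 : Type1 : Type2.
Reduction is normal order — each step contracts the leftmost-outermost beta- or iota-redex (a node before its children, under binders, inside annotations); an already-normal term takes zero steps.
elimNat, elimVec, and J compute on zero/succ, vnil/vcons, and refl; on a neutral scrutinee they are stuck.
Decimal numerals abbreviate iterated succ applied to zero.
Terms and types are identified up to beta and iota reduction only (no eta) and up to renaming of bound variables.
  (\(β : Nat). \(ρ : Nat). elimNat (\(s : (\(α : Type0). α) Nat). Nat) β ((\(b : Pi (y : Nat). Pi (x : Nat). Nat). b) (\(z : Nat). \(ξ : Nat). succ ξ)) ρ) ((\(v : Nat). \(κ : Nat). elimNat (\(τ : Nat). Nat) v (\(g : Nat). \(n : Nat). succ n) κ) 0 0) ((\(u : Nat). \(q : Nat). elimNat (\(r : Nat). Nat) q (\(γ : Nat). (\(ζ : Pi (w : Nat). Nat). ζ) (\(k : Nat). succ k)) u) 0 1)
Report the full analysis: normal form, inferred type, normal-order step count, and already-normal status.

resulting normal form:
  1
inferred type:
  Nat
reduction steps (normal order): 14
already normal: no
first redex: a beta-redex


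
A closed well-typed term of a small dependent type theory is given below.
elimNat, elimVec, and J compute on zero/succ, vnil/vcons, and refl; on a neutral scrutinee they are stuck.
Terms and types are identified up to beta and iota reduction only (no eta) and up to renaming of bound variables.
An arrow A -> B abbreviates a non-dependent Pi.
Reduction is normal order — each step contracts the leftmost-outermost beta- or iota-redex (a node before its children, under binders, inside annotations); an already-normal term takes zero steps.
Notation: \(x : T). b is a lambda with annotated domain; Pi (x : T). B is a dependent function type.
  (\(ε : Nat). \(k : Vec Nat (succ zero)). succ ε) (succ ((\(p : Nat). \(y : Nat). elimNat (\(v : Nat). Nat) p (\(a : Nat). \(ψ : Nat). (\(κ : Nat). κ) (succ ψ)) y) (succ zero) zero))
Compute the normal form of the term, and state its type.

normal form:
  \(ε : Vec Nat (succ zero)). succ (succ (succ zero))
inferred type:
  Vec Nat (succ zero) -> Nat
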